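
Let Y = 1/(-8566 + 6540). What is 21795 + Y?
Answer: 44156669/2026 ≈ 21795.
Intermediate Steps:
Y = -1/2026 (Y = 1/(-2026) = -1/2026 ≈ -0.00049358)
21795 + Y = 21795 - 1/2026 = 44156669/2026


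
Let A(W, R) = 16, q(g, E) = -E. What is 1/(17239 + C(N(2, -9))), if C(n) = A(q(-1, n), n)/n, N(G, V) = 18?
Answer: 9/155159 ≈ 5.8005e-5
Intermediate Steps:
C(n) = 16/n
1/(17239 + C(N(2, -9))) = 1/(17239 + 16/18) = 1/(17239 + 16*(1/18)) = 1/(17239 + 8/9) = 1/(155159/9) = 9/155159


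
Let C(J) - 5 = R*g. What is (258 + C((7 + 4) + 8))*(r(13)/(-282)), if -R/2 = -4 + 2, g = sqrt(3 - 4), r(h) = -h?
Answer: 3419/282 + 26*I/141 ≈ 12.124 + 0.1844*I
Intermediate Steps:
g = I (g = sqrt(-1) = I ≈ 1.0*I)
R = 4 (R = -2*(-4 + 2) = -2*(-2) = 4)
C(J) = 5 + 4*I
(258 + C((7 + 4) + 8))*(r(13)/(-282)) = (258 + (5 + 4*I))*(-1*13/(-282)) = (263 + 4*I)*(-13*(-1/282)) = (263 + 4*I)*(13/282) = 3419/282 + 26*I/141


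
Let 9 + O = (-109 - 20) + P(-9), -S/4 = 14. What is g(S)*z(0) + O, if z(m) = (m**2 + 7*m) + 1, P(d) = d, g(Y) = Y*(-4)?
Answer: 77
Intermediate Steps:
S = -56 (S = -4*14 = -56)
g(Y) = -4*Y
z(m) = 1 + m**2 + 7*m
O = -147 (O = -9 + ((-109 - 20) - 9) = -9 + (-129 - 9) = -9 - 138 = -147)
g(S)*z(0) + O = (-4*(-56))*(1 + 0**2 + 7*0) - 147 = 224*(1 + 0 + 0) - 147 = 224*1 - 147 = 224 - 147 = 77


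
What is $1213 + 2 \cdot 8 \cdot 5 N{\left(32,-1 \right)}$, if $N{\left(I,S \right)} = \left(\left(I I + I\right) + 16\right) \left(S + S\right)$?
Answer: $-170307$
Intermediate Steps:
$N{\left(I,S \right)} = 2 S \left(16 + I + I^{2}\right)$ ($N{\left(I,S \right)} = \left(\left(I^{2} + I\right) + 16\right) 2 S = \left(\left(I + I^{2}\right) + 16\right) 2 S = \left(16 + I + I^{2}\right) 2 S = 2 S \left(16 + I + I^{2}\right)$)
$1213 + 2 \cdot 8 \cdot 5 N{\left(32,-1 \right)} = 1213 + 2 \cdot 8 \cdot 5 \cdot 2 \left(-1\right) \left(16 + 32 + 32^{2}\right) = 1213 + 16 \cdot 5 \cdot 2 \left(-1\right) \left(16 + 32 + 1024\right) = 1213 + 80 \cdot 2 \left(-1\right) 1072 = 1213 + 80 \left(-2144\right) = 1213 - 171520 = -170307$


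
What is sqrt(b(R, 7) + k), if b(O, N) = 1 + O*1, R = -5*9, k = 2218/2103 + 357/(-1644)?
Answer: I*sqrt(14331312150519)/576222 ≈ 6.5698*I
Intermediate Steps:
k = 965207/1152444 (k = 2218*(1/2103) + 357*(-1/1644) = 2218/2103 - 119/548 = 965207/1152444 ≈ 0.83753)
R = -45
b(O, N) = 1 + O
sqrt(b(R, 7) + k) = sqrt((1 - 45) + 965207/1152444) = sqrt(-44 + 965207/1152444) = sqrt(-49742329/1152444) = I*sqrt(14331312150519)/576222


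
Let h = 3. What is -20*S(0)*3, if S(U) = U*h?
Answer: 0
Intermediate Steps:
S(U) = 3*U (S(U) = U*3 = 3*U)
-20*S(0)*3 = -60*0*3 = -20*0*3 = 0*3 = 0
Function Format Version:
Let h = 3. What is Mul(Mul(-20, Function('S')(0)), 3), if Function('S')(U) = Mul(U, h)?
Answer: 0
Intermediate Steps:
Function('S')(U) = Mul(3, U) (Function('S')(U) = Mul(U, 3) = Mul(3, U))
Mul(Mul(-20, Function('S')(0)), 3) = Mul(Mul(-20, Mul(3, 0)), 3) = Mul(Mul(-20, 0), 3) = Mul(0, 3) = 0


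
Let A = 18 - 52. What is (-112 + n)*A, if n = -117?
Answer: 7786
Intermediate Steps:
A = -34
(-112 + n)*A = (-112 - 117)*(-34) = -229*(-34) = 7786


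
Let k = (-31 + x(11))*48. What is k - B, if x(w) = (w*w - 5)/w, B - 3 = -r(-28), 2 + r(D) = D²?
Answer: -2231/11 ≈ -202.82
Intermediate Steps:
r(D) = -2 + D²
B = -779 (B = 3 - (-2 + (-28)²) = 3 - (-2 + 784) = 3 - 1*782 = 3 - 782 = -779)
x(w) = (-5 + w²)/w (x(w) = (w² - 5)/w = (-5 + w²)/w)
k = -10800/11 (k = (-31 + (11 - 5/11))*48 = (-31 + 116/11)*48 = -225/11*48 = -10800/11 ≈ -981.82)
k - B = -10800/11 - 1*(-779) = -10800/11 + 779 = -2231/11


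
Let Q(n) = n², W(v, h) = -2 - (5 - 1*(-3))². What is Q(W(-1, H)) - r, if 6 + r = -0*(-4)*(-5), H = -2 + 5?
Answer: 4362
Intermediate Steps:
H = 3
W(v, h) = -66 (W(v, h) = -2 - (5 + 3)² = -2 - 1*8² = -2 - 1*64 = -2 - 64 = -66)
r = -6 (r = -6 - 0*(-4)*(-5) = -6 - 16*0*(-5) = -6 + 0*(-5) = -6 + 0 = -6)
Q(W(-1, H)) - r = (-66)² - 1*(-6) = 4356 + 6 = 4362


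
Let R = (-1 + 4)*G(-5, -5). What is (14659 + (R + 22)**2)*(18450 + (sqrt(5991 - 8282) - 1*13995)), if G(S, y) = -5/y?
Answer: 68090220 + 15284*I*sqrt(2291) ≈ 6.809e+7 + 7.3156e+5*I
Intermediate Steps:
R = 3 (R = (-1 + 4)*(-5/(-5)) = 3*(-5*(-1/5)) = 3*1 = 3)
(14659 + (R + 22)**2)*(18450 + (sqrt(5991 - 8282) - 1*13995)) = (14659 + (3 + 22)**2)*(18450 + (sqrt(5991 - 8282) - 1*13995)) = (14659 + 25**2)*(18450 + (sqrt(-2291) - 13995)) = (14659 + 625)*(18450 + (I*sqrt(2291) - 13995)) = 15284*(18450 + (-13995 + I*sqrt(2291))) = 15284*(4455 + I*sqrt(2291)) = 68090220 + 15284*I*sqrt(2291)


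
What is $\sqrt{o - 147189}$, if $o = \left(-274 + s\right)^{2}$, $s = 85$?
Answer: $2 i \sqrt{27867} \approx 333.87 i$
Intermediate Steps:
$o = 35721$ ($o = \left(-274 + 85\right)^{2} = \left(-189\right)^{2} = 35721$)
$\sqrt{o - 147189} = \sqrt{35721 - 147189} = \sqrt{-111468} = 2 i \sqrt{27867}$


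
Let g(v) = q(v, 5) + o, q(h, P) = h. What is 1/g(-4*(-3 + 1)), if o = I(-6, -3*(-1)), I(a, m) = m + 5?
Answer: 1/16 ≈ 0.062500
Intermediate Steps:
I(a, m) = 5 + m
o = 8 (o = 5 - 3*(-1) = 5 + 3 = 8)
g(v) = 8 + v (g(v) = v + 8 = 8 + v)
1/g(-4*(-3 + 1)) = 1/(8 - 4*(-3 + 1)) = 1/(8 - 4*(-2)) = 1/(8 + 8) = 1/16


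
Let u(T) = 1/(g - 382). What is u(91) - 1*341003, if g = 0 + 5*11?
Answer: -111507982/327 ≈ -3.4100e+5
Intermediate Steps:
g = 55 (g = 0 + 55 = 55)
u(T) = -1/327 (u(T) = 1/(55 - 382) = 1/(-327) = -1/327)
u(91) - 1*341003 = -1/327 - 1*341003 = -1/327 - 341003 = -111507982/327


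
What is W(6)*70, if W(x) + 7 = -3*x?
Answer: -1750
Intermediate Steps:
W(x) = -7 - 3*x
W(6)*70 = (-7 - 3*6)*70 = (-7 - 18)*70 = -25*70 = -1750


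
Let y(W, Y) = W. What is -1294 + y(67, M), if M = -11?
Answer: -1227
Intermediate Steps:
-1294 + y(67, M) = -1294 + 67 = -1227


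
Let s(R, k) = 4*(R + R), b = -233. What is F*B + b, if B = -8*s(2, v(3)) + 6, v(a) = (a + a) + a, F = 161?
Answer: -19875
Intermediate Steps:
v(a) = 3*a (v(a) = 2*a + a = 3*a)
s(R, k) = 8*R (s(R, k) = 4*(2*R) = 8*R)
B = -122 (B = -64*2 + 6 = -8*16 + 6 = -128 + 6 = -122)
F*B + b = 161*(-122) - 233 = -19642 - 233 = -19875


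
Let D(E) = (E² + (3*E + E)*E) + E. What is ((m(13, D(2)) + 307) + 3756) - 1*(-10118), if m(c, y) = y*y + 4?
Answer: 14669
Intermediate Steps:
D(E) = E + 5*E² (D(E) = (E² + (4*E)*E) + E = (E² + 4*E²) + E = 5*E² + E = E + 5*E²)
m(c, y) = 4 + y² (m(c, y) = y² + 4 = 4 + y²)
((m(13, D(2)) + 307) + 3756) - 1*(-10118) = (((4 + (2*(1 + 5*2))²) + 307) + 3756) - 1*(-10118) = (((4 + (2*(1 + 10))²) + 307) + 3756) + 10118 = (((4 + (2*11)²) + 307) + 3756) + 10118 = (((4 + 22²) + 307) + 3756) + 10118 = (((4 + 484) + 307) + 3756) + 10118 = ((488 + 307) + 3756) + 10118 = (795 + 3756) + 10118 = 4551 + 10118 = 14669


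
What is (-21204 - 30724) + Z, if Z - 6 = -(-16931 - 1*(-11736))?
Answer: -46727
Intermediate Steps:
Z = 5201 (Z = 6 - (-16931 - 1*(-11736)) = 6 - (-16931 + 11736) = 6 - 1*(-5195) = 6 + 5195 = 5201)
(-21204 - 30724) + Z = (-21204 - 30724) + 5201 = -51928 + 5201 = -46727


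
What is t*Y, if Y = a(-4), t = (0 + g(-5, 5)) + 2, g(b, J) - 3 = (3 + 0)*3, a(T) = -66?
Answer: -924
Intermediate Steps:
g(b, J) = 12 (g(b, J) = 3 + (3 + 0)*3 = 3 + 3*3 = 3 + 9 = 12)
t = 14 (t = (0 + 12) + 2 = 12 + 2 = 14)
Y = -66
t*Y = 14*(-66) = -924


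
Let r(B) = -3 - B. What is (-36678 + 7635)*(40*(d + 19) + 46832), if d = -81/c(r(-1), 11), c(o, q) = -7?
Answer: -1395657216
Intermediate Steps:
d = 81/7 (d = -81/(-7) = -81*(-1/7) = 81/7 ≈ 11.571)
(-36678 + 7635)*(40*(d + 19) + 46832) = (-36678 + 7635)*(40*(81/7 + 19) + 46832) = -29043*(40*(214/7) + 46832) = -29043*(8560/7 + 46832) = -29043*336384/7 = -1395657216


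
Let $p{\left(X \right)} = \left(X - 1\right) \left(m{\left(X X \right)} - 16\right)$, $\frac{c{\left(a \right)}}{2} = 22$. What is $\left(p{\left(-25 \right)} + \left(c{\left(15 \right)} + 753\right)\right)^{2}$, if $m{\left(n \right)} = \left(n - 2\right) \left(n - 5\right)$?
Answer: $100832666153209$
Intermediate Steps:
$c{\left(a \right)} = 44$ ($c{\left(a \right)} = 2 \cdot 22 = 44$)
$m{\left(n \right)} = \left(-5 + n\right) \left(-2 + n\right)$ ($m{\left(n \right)} = \left(-2 + n\right) \left(-5 + n\right) = \left(-5 + n\right) \left(-2 + n\right)$)
$p{\left(X \right)} = \left(-1 + X\right) \left(-6 + X^{4} - 7 X^{2}\right)$ ($p{\left(X \right)} = \left(X - 1\right) \left(\left(10 + \left(X X\right)^{2} - 7 X X\right) - 16\right) = \left(-1 + X\right) \left(\left(10 + \left(X^{2}\right)^{2} - 7 X^{2}\right) - 16\right) = \left(-1 + X\right) \left(\left(10 + X^{4} - 7 X^{2}\right) - 16\right) = \left(-1 + X\right) \left(-6 + X^{4} - 7 X^{2}\right)$)
$\left(p{\left(-25 \right)} + \left(c{\left(15 \right)} + 753\right)\right)^{2} = \left(\left(6 + \left(-25\right)^{5} - \left(-25\right)^{4} - 7 \left(-25\right)^{3} - -150 + 7 \left(-25\right)^{2}\right) + \left(44 + 753\right)\right)^{2} = \left(\left(6 - 9765625 - 390625 - -109375 + 150 + 7 \cdot 625\right) + 797\right)^{2} = \left(\left(6 - 9765625 - 390625 + 109375 + 150 + 4375\right) + 797\right)^{2} = \left(-10042344 + 797\right)^{2} = \left(-10041547\right)^{2} = 100832666153209$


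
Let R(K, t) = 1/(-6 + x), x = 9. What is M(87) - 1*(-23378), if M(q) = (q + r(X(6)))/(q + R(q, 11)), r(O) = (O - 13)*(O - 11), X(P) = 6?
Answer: 3062701/131 ≈ 23379.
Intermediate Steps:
r(O) = (-13 + O)*(-11 + O)
R(K, t) = 1/3 (R(K, t) = 1/(-6 + 9) = 1/3)
M(q) = (35 + q)/(1/3 + q) (M(q) = (q + (143 + 6**2 - 24*6))/(q + 1/3) = (q + (143 + 36 - 144))/(1/3 + q) = (q + 35)/(1/3 + q) = (35 + q)/(1/3 + q))
M(87) - 1*(-23378) = 3*(35 + 87)/(1 + 3*87) - 1*(-23378) = 3*122/(1 + 261) + 23378 = 3*122/262 + 23378 = 3*(1/262)*122 + 23378 = 183/131 + 23378 = 3062701/131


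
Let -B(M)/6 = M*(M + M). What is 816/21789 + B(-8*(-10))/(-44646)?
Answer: 94990352/54043983 ≈ 1.7576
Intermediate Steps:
B(M) = -12*M**2 (B(M) = -6*M*(M + M) = -6*M*2*M = -12*M**2)
816/21789 + B(-8*(-10))/(-44646) = 816/21789 - 12*(-8*(-10))**2/(-44646) = 816*(1/21789) - 12*80**2*(-1/44646) = 272/7263 - 12*6400*(-1/44646) = 272/7263 - 76800*(-1/44646) = 272/7263 + 12800/7441 = 94990352/54043983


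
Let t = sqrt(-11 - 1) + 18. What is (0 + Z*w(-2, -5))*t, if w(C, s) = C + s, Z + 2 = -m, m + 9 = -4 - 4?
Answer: -1890 - 210*I*sqrt(3) ≈ -1890.0 - 363.73*I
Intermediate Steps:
m = -17 (m = -9 + (-4 - 4) = -9 - 8 = -17)
t = 18 + 2*I*sqrt(3) (t = sqrt(-12) + 18 = 2*I*sqrt(3) + 18 = 18 + 2*I*sqrt(3) ≈ 18.0 + 3.4641*I)
Z = 15 (Z = -2 - 1*(-17) = -2 + 17 = 15)
(0 + Z*w(-2, -5))*t = (0 + 15*(-2 - 5))*(18 + 2*I*sqrt(3)) = (0 + 15*(-7))*(18 + 2*I*sqrt(3)) = (0 - 105)*(18 + 2*I*sqrt(3)) = -105*(18 + 2*I*sqrt(3)) = -1890 - 210*I*sqrt(3)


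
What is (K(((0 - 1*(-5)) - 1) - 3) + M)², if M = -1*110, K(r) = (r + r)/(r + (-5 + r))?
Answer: 110224/9 ≈ 12247.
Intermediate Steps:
K(r) = 2*r/(-5 + 2*r) (K(r) = (2*r)/(-5 + 2*r) = 2*r/(-5 + 2*r))
M = -110
(K(((0 - 1*(-5)) - 1) - 3) + M)² = (2*(((0 - 1*(-5)) - 1) - 3)/(-5 + 2*(((0 - 1*(-5)) - 1) - 3)) - 110)² = (2*(((0 + 5) - 1) - 3)/(-5 + 2*(((0 + 5) - 1) - 3)) - 110)² = (2*((5 - 1) - 3)/(-5 + 2*((5 - 1) - 3)) - 110)² = (2*(4 - 3)/(-5 + 2*(4 - 3)) - 110)² = (2*1/(-5 + 2*1) - 110)² = (2*1/(-5 + 2) - 110)² = (2*1/(-3) - 110)² = (2*1*(-⅓) - 110)² = (-⅔ - 110)² = (-332/3)² = 110224/9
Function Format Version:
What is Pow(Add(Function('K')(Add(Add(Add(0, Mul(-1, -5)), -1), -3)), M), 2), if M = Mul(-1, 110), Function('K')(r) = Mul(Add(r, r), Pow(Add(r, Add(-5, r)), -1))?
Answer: Rational(110224, 9) ≈ 12247.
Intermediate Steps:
Function('K')(r) = Mul(2, r, Pow(Add(-5, Mul(2, r)), -1)) (Function('K')(r) = Mul(Mul(2, r), Pow(Add(-5, Mul(2, r)), -1)) = Mul(2, r, Pow(Add(-5, Mul(2, r)), -1)))
M = -110
Pow(Add(Function('K')(Add(Add(Add(0, Mul(-1, -5)), -1), -3)), M), 2) = Pow(Add(Mul(2, Add(Add(Add(0, Mul(-1, -5)), -1), -3), Pow(Add(-5, Mul(2, Add(Add(Add(0, Mul(-1, -5)), -1), -3))), -1)), -110), 2) = Pow(Add(Mul(2, Add(Add(Add(0, 5), -1), -3), Pow(Add(-5, Mul(2, Add(Add(Add(0, 5), -1), -3))), -1)), -110), 2) = Pow(Add(Mul(2, Add(Add(5, -1), -3), Pow(Add(-5, Mul(2, Add(Add(5, -1), -3))), -1)), -110), 2) = Pow(Add(Mul(2, Add(4, -3), Pow(Add(-5, Mul(2, Add(4, -3))), -1)), -110), 2) = Pow(Add(Mul(2, 1, Pow(Add(-5, Mul(2, 1)), -1)), -110), 2) = Pow(Add(Mul(2, 1, Pow(Add(-5, 2), -1)), -110), 2) = Pow(Add(Mul(2, 1, Pow(-3, -1)), -110), 2) = Pow(Add(Mul(2, 1, Rational(-1, 3)), -110), 2) = Pow(Add(Rational(-2, 3), -110), 2) = Pow(Rational(-332, 3), 2) = Rational(110224, 9)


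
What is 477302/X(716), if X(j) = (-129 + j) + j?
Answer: 477302/1303 ≈ 366.31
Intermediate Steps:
X(j) = -129 + 2*j
477302/X(716) = 477302/(-129 + 2*716) = 477302/(-129 + 1432) = 477302/1303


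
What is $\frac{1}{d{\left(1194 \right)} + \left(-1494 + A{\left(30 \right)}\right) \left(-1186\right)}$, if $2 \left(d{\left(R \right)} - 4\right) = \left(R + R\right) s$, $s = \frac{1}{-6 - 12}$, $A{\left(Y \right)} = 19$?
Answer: $\frac{3}{5247863} \approx 5.7166 \cdot 10^{-7}$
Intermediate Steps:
$s = - \frac{1}{18}$ ($s = \frac{1}{-18} = - \frac{1}{18} \approx -0.055556$)
$d{\left(R \right)} = 4 - \frac{R}{18}$ ($d{\left(R \right)} = 4 + \frac{\left(R + R\right) \left(- \frac{1}{18}\right)}{2} = 4 + \frac{2 R \left(- \frac{1}{18}\right)}{2} = 4 + \frac{\left(- \frac{1}{9}\right) R}{2} = 4 - \frac{R}{18}$)
$\frac{1}{d{\left(1194 \right)} + \left(-1494 + A{\left(30 \right)}\right) \left(-1186\right)} = \frac{1}{\left(4 - \frac{199}{3}\right) + \left(-1494 + 19\right) \left(-1186\right)} = \frac{1}{\left(4 - \frac{199}{3}\right) - -1749350} = \frac{1}{- \frac{187}{3} + 1749350} = \frac{1}{\frac{5247863}{3}} = \frac{3}{5247863}$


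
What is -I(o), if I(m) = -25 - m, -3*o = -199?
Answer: 274/3 ≈ 91.333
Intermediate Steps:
o = 199/3 (o = -⅓*(-199) = 199/3 ≈ 66.333)
-I(o) = -(-25 - 1*199/3) = -(-25 - 199/3) = -1*(-274/3) = 274/3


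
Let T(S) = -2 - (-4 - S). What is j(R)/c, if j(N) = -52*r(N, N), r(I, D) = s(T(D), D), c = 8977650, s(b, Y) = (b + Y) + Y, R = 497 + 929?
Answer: -22256/897765 ≈ -0.024790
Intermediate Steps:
T(S) = 2 + S (T(S) = -2 + (4 + S) = 2 + S)
R = 1426
s(b, Y) = b + 2*Y (s(b, Y) = (Y + b) + Y = b + 2*Y)
r(I, D) = 2 + 3*D (r(I, D) = (2 + D) + 2*D = 2 + 3*D)
j(N) = -104 - 156*N (j(N) = -52*(2 + 3*N) = -104 - 156*N)
j(R)/c = (-104 - 156*1426)/8977650 = (-104 - 222456)*(1/8977650) = -222560*1/8977650 = -22256/897765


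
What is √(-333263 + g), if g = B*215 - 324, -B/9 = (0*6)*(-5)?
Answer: I*√333587 ≈ 577.57*I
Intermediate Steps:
B = 0 (B = -9*0*6*(-5) = -0*(-5) = -9*0 = 0)
g = -324 (g = 0*215 - 324 = 0 - 324 = -324)
√(-333263 + g) = √(-333263 - 324) = √(-333587) = I*√333587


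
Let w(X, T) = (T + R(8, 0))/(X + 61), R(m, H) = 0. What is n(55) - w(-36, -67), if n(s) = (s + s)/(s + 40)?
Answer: 1823/475 ≈ 3.8379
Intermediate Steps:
n(s) = 2*s/(40 + s) (n(s) = (2*s)/(40 + s) = 2*s/(40 + s))
w(X, T) = T/(61 + X) (w(X, T) = (T + 0)/(X + 61) = T/(61 + X))
n(55) - w(-36, -67) = 2*55/(40 + 55) - (-67)/(61 - 36) = 2*55/95 - (-67)/25 = 2*55*(1/95) - (-67)/25 = 22/19 - 1*(-67/25) = 22/19 + 67/25 = 1823/475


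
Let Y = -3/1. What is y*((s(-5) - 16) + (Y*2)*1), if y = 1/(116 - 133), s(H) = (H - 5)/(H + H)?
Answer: 21/17 ≈ 1.2353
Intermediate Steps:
s(H) = (-5 + H)/(2*H) (s(H) = (-5 + H)/((2*H)) = (-5 + H)*(1/(2*H)) = (-5 + H)/(2*H))
Y = -3 (Y = -3*1 = -3)
y = -1/17 (y = 1/(-17) = -1/17 ≈ -0.058824)
y*((s(-5) - 16) + (Y*2)*1) = -(((½)*(-5 - 5)/(-5) - 16) - 3*2*1)/17 = -(((½)*(-⅕)*(-10) - 16) - 6*1)/17 = -((1 - 16) - 6)/17 = -(-15 - 6)/17 = -1/17*(-21) = 21/17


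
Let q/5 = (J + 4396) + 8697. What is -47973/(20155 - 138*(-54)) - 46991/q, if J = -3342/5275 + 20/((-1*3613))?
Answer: -16915170226840072/6888546740476703 ≈ -2.4556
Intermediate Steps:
J = -12180146/19058575 (J = -3342*1/5275 + 20/(-3613) = -3342/5275 + 20*(-1/3613) = -3342/5275 - 20/3613 = -12180146/19058575 ≈ -0.63909)
q = 249521742329/3811715 (q = 5*((-12180146/19058575 + 4396) + 8697) = 5*(83769315554/19058575 + 8697) = 5*(249521742329/19058575) = 249521742329/3811715 ≈ 65462.)
-47973/(20155 - 138*(-54)) - 46991/q = -47973/(20155 - 138*(-54)) - 46991/249521742329/3811715 = -47973/(20155 + 7452) - 46991*3811715/249521742329 = -47973/27607 - 179116299565/249521742329 = -16915170226840072/6888546740476703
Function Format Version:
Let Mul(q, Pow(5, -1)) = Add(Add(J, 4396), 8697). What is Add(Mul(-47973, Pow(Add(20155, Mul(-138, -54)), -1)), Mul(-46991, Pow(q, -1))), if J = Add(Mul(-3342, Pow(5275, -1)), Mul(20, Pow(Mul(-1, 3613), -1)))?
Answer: Rational(-16915170226840072, 6888546740476703) ≈ -2.4556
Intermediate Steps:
J = Rational(-12180146, 19058575) (J = Add(Mul(-3342, Rational(1, 5275)), Mul(20, Pow(-3613, -1))) = Add(Rational(-3342, 5275), Mul(20, Rational(-1, 3613))) = Add(Rational(-3342, 5275), Rational(-20, 3613)) = Rational(-12180146, 19058575) ≈ -0.63909)
q = Rational(249521742329, 3811715) (q = Mul(5, Add(Add(Rational(-12180146, 19058575), 4396), 8697)) = Mul(5, Add(Rational(83769315554, 19058575), 8697)) = Mul(5, Rational(249521742329, 19058575)) = Rational(249521742329, 3811715) ≈ 65462.)
Add(Mul(-47973, Pow(Add(20155, Mul(-138, -54)), -1)), Mul(-46991, Pow(q, -1))) = Add(Mul(-47973, Pow(Add(20155, Mul(-138, -54)), -1)), Mul(-46991, Pow(Rational(249521742329, 3811715), -1))) = Add(Mul(-47973, Pow(Add(20155, 7452), -1)), Mul(-46991, Rational(3811715, 249521742329))) = Add(Mul(-47973, Pow(27607, -1)), Rational(-179116299565, 249521742329)) = Add(Mul(-47973, Rational(1, 27607)), Rational(-179116299565, 249521742329)) = Add(Rational(-47973, 27607), Rational(-179116299565, 249521742329)) = Rational(-16915170226840072, 6888546740476703)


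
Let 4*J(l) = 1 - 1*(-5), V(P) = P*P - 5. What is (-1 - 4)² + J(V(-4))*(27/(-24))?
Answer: 373/16 ≈ 23.313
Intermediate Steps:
V(P) = -5 + P² (V(P) = P² - 5 = -5 + P²)
J(l) = 3/2 (J(l) = (1 - 1*(-5))/4 = (1 + 5)/4 = (¼)*6 = 3/2)
(-1 - 4)² + J(V(-4))*(27/(-24)) = (-1 - 4)² + 3*(27/(-24))/2 = (-5)² + 3*(27*(-1/24))/2 = 25 + (3/2)*(-9/8) = 25 - 27/16 = 373/16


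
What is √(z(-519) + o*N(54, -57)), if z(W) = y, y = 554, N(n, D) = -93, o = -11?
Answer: √1577 ≈ 39.711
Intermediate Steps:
z(W) = 554
√(z(-519) + o*N(54, -57)) = √(554 - 11*(-93)) = √(554 + 1023) = √1577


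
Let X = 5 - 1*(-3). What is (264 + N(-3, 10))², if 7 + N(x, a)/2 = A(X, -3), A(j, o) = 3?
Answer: 65536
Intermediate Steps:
X = 8 (X = 5 + 3 = 8)
N(x, a) = -8 (N(x, a) = -14 + 2*3 = -14 + 6 = -8)
(264 + N(-3, 10))² = (264 - 8)² = 256² = 65536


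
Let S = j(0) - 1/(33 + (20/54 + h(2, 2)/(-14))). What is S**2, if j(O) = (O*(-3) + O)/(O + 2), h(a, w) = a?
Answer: 35721/39438400 ≈ 0.00090574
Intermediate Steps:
j(O) = -2*O/(2 + O) (j(O) = (-3*O + O)/(2 + O) = (-2*O)/(2 + O) = -2*O/(2 + O))
S = -189/6280 (S = -2*0/(2 + 0) - 1/(33 + (20/54 + 2/(-14))) = -2*0/2 - 1/(33 + (20*(1/54) + 2*(-1/14))) = -2*0*1/2 - 1/(33 + (10/27 - 1/7)) = 0 - 1/(33 + 43/189) = 0 - 1/6280/189 = 0 - 1*189/6280 = 0 - 189/6280 = -189/6280 ≈ -0.030096)
S**2 = (-189/6280)**2 = 35721/39438400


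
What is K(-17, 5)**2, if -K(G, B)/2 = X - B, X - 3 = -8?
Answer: 400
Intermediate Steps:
X = -5 (X = 3 - 8 = -5)
K(G, B) = 10 + 2*B (K(G, B) = -2*(-5 - B) = 10 + 2*B)
K(-17, 5)**2 = (10 + 2*5)**2 = (10 + 10)**2 = 20**2 = 400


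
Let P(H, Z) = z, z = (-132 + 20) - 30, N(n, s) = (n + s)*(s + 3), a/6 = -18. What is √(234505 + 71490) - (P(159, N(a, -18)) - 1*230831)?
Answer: 230973 + √305995 ≈ 2.3153e+5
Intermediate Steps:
a = -108 (a = 6*(-18) = -108)
N(n, s) = (3 + s)*(n + s) (N(n, s) = (n + s)*(3 + s) = (3 + s)*(n + s))
z = -142 (z = -112 - 30 = -142)
P(H, Z) = -142
√(234505 + 71490) - (P(159, N(a, -18)) - 1*230831) = √(234505 + 71490) - (-142 - 1*230831) = √305995 - (-142 - 230831) = √305995 - 1*(-230973) = √305995 + 230973 = 230973 + √305995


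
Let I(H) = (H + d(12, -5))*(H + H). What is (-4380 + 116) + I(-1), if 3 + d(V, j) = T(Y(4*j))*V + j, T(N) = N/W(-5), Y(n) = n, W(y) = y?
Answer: -4342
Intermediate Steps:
T(N) = -N/5 (T(N) = N/(-5) = N*(-1/5) = -N/5)
d(V, j) = -3 + j - 4*V*j/5 (d(V, j) = -3 + ((-4*j/5)*V + j) = -3 + (-4*V*j/5 + j) = -3 + (j - 4*V*j/5) = -3 + j - 4*V*j/5)
I(H) = 2*H*(40 + H) (I(H) = (H + (-3 - 5 - 4/5*12*(-5)))*(H + H) = (H + (-3 - 5 + 48))*(2*H) = (H + 40)*(2*H) = (40 + H)*(2*H) = 2*H*(40 + H))
(-4380 + 116) + I(-1) = (-4380 + 116) + 2*(-1)*(40 - 1) = -4264 + 2*(-1)*39 = -4264 - 78 = -4342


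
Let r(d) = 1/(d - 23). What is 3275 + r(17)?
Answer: 19649/6 ≈ 3274.8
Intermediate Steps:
r(d) = 1/(-23 + d)
3275 + r(17) = 3275 + 1/(-23 + 17) = 3275 + 1/(-6) = 3275 - ⅙ = 19649/6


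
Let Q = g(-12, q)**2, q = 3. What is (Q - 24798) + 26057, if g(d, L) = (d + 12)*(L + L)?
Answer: 1259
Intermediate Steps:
g(d, L) = 2*L*(12 + d) (g(d, L) = (12 + d)*(2*L) = 2*L*(12 + d))
Q = 0 (Q = (2*3*(12 - 12))**2 = (2*3*0)**2 = 0**2 = 0)
(Q - 24798) + 26057 = (0 - 24798) + 26057 = -24798 + 26057 = 1259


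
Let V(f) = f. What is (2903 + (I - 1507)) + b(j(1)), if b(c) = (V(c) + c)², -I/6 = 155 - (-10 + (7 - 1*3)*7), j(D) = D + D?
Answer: 590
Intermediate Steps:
j(D) = 2*D
I = -822 (I = -6*(155 - (-10 + (7 - 1*3)*7)) = -6*(155 - (-10 + (7 - 3)*7)) = -6*(155 - (-10 + 4*7)) = -6*(155 - (-10 + 28)) = -6*(155 - 1*18) = -6*(155 - 18) = -6*137 = -822)
b(c) = 4*c² (b(c) = (c + c)² = (2*c)² = 4*c²)
(2903 + (I - 1507)) + b(j(1)) = (2903 + (-822 - 1507)) + 4*(2*1)² = (2903 - 2329) + 4*2² = 574 + 4*4 = 574 + 16 = 590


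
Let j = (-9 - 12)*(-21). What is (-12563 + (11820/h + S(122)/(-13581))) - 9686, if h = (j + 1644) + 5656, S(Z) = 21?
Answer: -779629532290/35043507 ≈ -22247.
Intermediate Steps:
j = 441 (j = -21*(-21) = 441)
h = 7741 (h = (441 + 1644) + 5656 = 2085 + 5656 = 7741)
(-12563 + (11820/h + S(122)/(-13581))) - 9686 = (-12563 + (11820/7741 + 21/(-13581))) - 9686 = (-12563 + (11820*(1/7741) + 21*(-1/13581))) - 9686 = (-12563 + (11820/7741 - 7/4527)) - 9686 = (-12563 + 53454953/35043507) - 9686 = -440198123488/35043507 - 9686 = -779629532290/35043507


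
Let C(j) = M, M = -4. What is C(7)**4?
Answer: 256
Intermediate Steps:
C(j) = -4
C(7)**4 = (-4)**4 = 256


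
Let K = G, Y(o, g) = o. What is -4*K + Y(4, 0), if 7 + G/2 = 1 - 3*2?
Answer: 100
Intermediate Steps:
G = -24 (G = -14 + 2*(1 - 3*2) = -14 + 2*(1 - 6) = -14 + 2*(-5) = -14 - 10 = -24)
K = -24
-4*K + Y(4, 0) = -4*(-24) + 4 = 96 + 4 = 100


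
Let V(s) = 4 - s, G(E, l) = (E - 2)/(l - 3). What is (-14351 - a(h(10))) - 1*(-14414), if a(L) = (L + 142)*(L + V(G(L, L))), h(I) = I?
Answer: -13239/7 ≈ -1891.3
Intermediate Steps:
G(E, l) = (-2 + E)/(-3 + l)
a(L) = (142 + L)*(4 + L - (-2 + L)/(-3 + L)) (a(L) = (L + 142)*(L + (4 - (-2 + L)/(-3 + L))) = (142 + L)*(L + (4 - (-2 + L)/(-3 + L))) = (142 + L)*(4 + L - (-2 + L)/(-3 + L)))
(-14351 - a(h(10))) - 1*(-14414) = (-14351 - (-1420 + 10³ - 10*10 + 142*10²)/(-3 + 10)) - 1*(-14414) = (-14351 - (-1420 + 1000 - 100 + 142*100)/7) + 14414 = (-14351 - (-1420 + 1000 - 100 + 14200)/7) + 14414 = (-14351 - 13680/7) + 14414 = -114137/7 + 14414 = -13239/7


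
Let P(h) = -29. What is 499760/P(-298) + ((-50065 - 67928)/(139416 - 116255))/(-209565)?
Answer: -808567527562201/46919437995 ≈ -17233.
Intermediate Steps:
499760/P(-298) + ((-50065 - 67928)/(139416 - 116255))/(-209565) = 499760/(-29) + ((-50065 - 67928)/(139416 - 116255))/(-209565) = 499760*(-1/29) - 117993/23161*(-1/209565) = -499760/29 - 117993*1/23161*(-1/209565) = -499760/29 - 117993/23161*(-1/209565) = -499760/29 + 39331/1617911655 = -808567527562201/46919437995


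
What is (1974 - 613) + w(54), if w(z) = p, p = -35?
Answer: 1326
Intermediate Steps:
w(z) = -35
(1974 - 613) + w(54) = (1974 - 613) - 35 = 1361 - 35 = 1326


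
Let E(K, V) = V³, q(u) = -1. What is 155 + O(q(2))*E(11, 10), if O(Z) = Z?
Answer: -845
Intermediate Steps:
155 + O(q(2))*E(11, 10) = 155 - 1*10³ = 155 - 1*1000 = 155 - 1000 = -845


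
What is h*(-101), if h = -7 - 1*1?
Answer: 808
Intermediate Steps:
h = -8 (h = -7 - 1 = -8)
h*(-101) = -8*(-101) = 808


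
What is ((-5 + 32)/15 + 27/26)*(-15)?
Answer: -1107/26 ≈ -42.577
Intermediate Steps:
((-5 + 32)/15 + 27/26)*(-15) = (27*(1/15) + 27*(1/26))*(-15) = (9/5 + 27/26)*(-15) = (369/130)*(-15) = -1107/26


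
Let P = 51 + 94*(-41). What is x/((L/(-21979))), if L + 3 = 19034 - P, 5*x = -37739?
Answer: 829465481/114170 ≈ 7265.2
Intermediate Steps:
x = -37739/5 (x = (⅕)*(-37739) = -37739/5 ≈ -7547.8)
P = -3803 (P = 51 - 3854 = -3803)
L = 22834 (L = -3 + (19034 - 1*(-3803)) = -3 + (19034 + 3803) = -3 + 22837 = 22834)
x/((L/(-21979))) = -37739/(5*(22834/(-21979))) = -37739/(5*(22834*(-1/21979))) = -37739/(5*(-22834/21979)) = -37739/5*(-21979/22834) = 829465481/114170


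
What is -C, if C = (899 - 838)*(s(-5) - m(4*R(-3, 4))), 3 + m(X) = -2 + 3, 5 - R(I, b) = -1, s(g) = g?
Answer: 183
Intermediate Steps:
R(I, b) = 6 (R(I, b) = 5 - 1*(-1) = 5 + 1 = 6)
m(X) = -2 (m(X) = -3 + (-2 + 3) = -3 + 1 = -2)
C = -183 (C = (899 - 838)*(-5 - 1*(-2)) = 61*(-5 + 2) = 61*(-3) = -183)
-C = -1*(-183) = 183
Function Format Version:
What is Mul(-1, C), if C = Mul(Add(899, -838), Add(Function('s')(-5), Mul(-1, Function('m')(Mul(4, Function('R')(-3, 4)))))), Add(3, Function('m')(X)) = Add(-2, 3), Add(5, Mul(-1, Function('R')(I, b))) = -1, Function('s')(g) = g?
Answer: 183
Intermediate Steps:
Function('R')(I, b) = 6 (Function('R')(I, b) = Add(5, Mul(-1, -1)) = Add(5, 1) = 6)
Function('m')(X) = -2 (Function('m')(X) = Add(-3, Add(-2, 3)) = Add(-3, 1) = -2)
C = -183 (C = Mul(Add(899, -838), Add(-5, Mul(-1, -2))) = Mul(61, Add(-5, 2)) = Mul(61, -3) = -183)
Mul(-1, C) = Mul(-1, -183) = 183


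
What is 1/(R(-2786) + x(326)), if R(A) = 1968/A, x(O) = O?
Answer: 1393/453134 ≈ 0.0030741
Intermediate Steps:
1/(R(-2786) + x(326)) = 1/(1968/(-2786) + 326) = 1/(1968*(-1/2786) + 326) = 1/(-984/1393 + 326) = 1/(453134/1393) = 1393/453134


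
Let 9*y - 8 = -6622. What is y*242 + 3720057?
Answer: 31879925/9 ≈ 3.5422e+6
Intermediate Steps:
y = -6614/9 (y = 8/9 + (1/9)*(-6622) = 8/9 - 6622/9 = -6614/9 ≈ -734.89)
y*242 + 3720057 = -6614/9*242 + 3720057 = -1600588/9 + 3720057 = 31879925/9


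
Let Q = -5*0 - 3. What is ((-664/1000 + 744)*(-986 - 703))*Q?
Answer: 470810439/125 ≈ 3.7665e+6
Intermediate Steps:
Q = -3 (Q = 0 - 3 = -3)
((-664/1000 + 744)*(-986 - 703))*Q = ((-664/1000 + 744)*(-986 - 703))*(-3) = ((-664*1/1000 + 744)*(-1689))*(-3) = ((-83/125 + 744)*(-1689))*(-3) = ((92917/125)*(-1689))*(-3) = -156936813/125*(-3) = 470810439/125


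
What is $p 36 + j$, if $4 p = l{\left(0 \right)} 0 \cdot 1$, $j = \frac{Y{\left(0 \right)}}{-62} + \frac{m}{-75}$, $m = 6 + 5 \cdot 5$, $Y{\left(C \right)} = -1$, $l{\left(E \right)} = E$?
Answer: $- \frac{1847}{4650} \approx -0.3972$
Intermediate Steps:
$m = 31$ ($m = 6 + 25 = 31$)
$j = - \frac{1847}{4650}$ ($j = - \frac{1}{-62} + \frac{31}{-75} = \left(-1\right) \left(- \frac{1}{62}\right) + 31 \left(- \frac{1}{75}\right) = \frac{1}{62} - \frac{31}{75} = - \frac{1847}{4650} \approx -0.3972$)
$p = 0$ ($p = \frac{0 \cdot 0 \cdot 1}{4} = \frac{0 \cdot 1}{4} = \frac{1}{4} \cdot 0 = 0$)
$p 36 + j = 0 \cdot 36 - \frac{1847}{4650} = 0 - \frac{1847}{4650} = - \frac{1847}{4650}$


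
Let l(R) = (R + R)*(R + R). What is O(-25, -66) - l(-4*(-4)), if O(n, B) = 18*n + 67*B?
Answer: -5896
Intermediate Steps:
l(R) = 4*R**2 (l(R) = (2*R)*(2*R) = 4*R**2)
O(-25, -66) - l(-4*(-4)) = (18*(-25) + 67*(-66)) - 4*(-4*(-4))**2 = (-450 - 4422) - 4*16**2 = -4872 - 4*256 = -4872 - 1*1024 = -4872 - 1024 = -5896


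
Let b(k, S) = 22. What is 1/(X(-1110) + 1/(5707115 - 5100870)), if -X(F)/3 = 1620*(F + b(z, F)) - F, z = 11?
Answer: 606245/3203610765751 ≈ 1.8924e-7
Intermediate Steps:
X(F) = -106920 - 4857*F (X(F) = -3*(1620*(F + 22) - F) = -3*(1620*(22 + F) - F) = -3*((35640 + 1620*F) - F) = -3*(35640 + 1619*F) = -106920 - 4857*F)
1/(X(-1110) + 1/(5707115 - 5100870)) = 1/((-106920 - 4857*(-1110)) + 1/(5707115 - 5100870)) = 1/((-106920 + 5391270) + 1/606245) = 1/(5284350 + 1/606245) = 1/(3203610765751/606245) = 606245/3203610765751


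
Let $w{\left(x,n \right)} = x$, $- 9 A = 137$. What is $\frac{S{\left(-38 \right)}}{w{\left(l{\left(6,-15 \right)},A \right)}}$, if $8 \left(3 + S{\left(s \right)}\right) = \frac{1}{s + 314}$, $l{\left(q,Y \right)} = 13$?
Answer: $- \frac{6623}{28704} \approx -0.23073$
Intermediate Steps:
$A = - \frac{137}{9}$ ($A = \left(- \frac{1}{9}\right) 137 = - \frac{137}{9} \approx -15.222$)
$S{\left(s \right)} = -3 + \frac{1}{8 \left(314 + s\right)}$ ($S{\left(s \right)} = -3 + \frac{1}{8 \left(s + 314\right)} = -3 + \frac{1}{8 \left(314 + s\right)}$)
$\frac{S{\left(-38 \right)}}{w{\left(l{\left(6,-15 \right)},A \right)}} = \frac{\frac{1}{8} \frac{1}{314 - 38} \left(-7535 - -912\right)}{13} = \frac{-7535 + 912}{8 \cdot 276} \cdot \frac{1}{13} = \frac{1}{8} \cdot \frac{1}{276} \left(-6623\right) \frac{1}{13} = \left(- \frac{6623}{2208}\right) \frac{1}{13} = - \frac{6623}{28704}$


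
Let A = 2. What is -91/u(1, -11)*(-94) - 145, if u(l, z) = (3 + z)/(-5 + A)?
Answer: 12251/4 ≈ 3062.8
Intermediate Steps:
u(l, z) = -1 - z/3 (u(l, z) = (3 + z)/(-5 + 2) = (3 + z)/(-3) = (3 + z)*(-⅓) = -1 - z/3)
-91/u(1, -11)*(-94) - 145 = -91/(-1 - ⅓*(-11))*(-94) - 145 = -91/(-1 + 11/3)*(-94) - 145 = -91/8/3*(-94) - 145 = -91*3/8*(-94) - 145 = -273/8*(-94) - 145 = 12831/4 - 145 = 12251/4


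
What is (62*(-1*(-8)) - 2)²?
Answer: 244036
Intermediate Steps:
(62*(-1*(-8)) - 2)² = (62*8 - 2)² = (496 - 2)² = 494² = 244036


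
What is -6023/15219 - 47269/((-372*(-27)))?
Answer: -4560713/893916 ≈ -5.1019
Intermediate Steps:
-6023/15219 - 47269/((-372*(-27))) = -6023*1/15219 - 47269/10044 = -317/801 - 47269*1/10044 = -317/801 - 47269/10044 = -4560713/893916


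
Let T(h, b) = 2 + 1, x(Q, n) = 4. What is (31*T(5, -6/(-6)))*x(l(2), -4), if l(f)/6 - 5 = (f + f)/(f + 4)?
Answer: 372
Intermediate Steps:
l(f) = 30 + 12*f/(4 + f) (l(f) = 30 + 6*((f + f)/(f + 4)) = 30 + 6*((2*f)/(4 + f)) = 30 + 6*(2*f/(4 + f)) = 30 + 12*f/(4 + f))
T(h, b) = 3
(31*T(5, -6/(-6)))*x(l(2), -4) = (31*3)*4 = 93*4 = 372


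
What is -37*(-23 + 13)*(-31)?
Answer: -11470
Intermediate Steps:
-37*(-23 + 13)*(-31) = -37*(-10)*(-31) = 370*(-31) = -11470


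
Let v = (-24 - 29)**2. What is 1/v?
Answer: 1/2809 ≈ 0.00035600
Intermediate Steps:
v = 2809 (v = (-53)**2 = 2809)
1/v = 1/2809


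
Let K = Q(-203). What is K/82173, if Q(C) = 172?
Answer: 4/1911 ≈ 0.0020931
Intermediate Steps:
K = 172
K/82173 = 172/82173 = 172*(1/82173) = 4/1911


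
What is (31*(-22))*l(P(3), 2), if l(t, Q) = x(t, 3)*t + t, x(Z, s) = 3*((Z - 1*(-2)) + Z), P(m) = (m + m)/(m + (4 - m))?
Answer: -16368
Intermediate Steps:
P(m) = m/2 (P(m) = (2*m)/4 = (2*m)*(¼) = m/2)
x(Z, s) = 6 + 6*Z (x(Z, s) = 3*((Z + 2) + Z) = 3*((2 + Z) + Z) = 3*(2 + 2*Z) = 6 + 6*Z)
l(t, Q) = t + t*(6 + 6*t) (l(t, Q) = (6 + 6*t)*t + t = t*(6 + 6*t) + t = t + t*(6 + 6*t))
(31*(-22))*l(P(3), 2) = (31*(-22))*(((½)*3)*(7 + 6*((½)*3))) = -1023*(7 + 6*(3/2)) = -1023*(7 + 9) = -1023*16 = -682*24 = -16368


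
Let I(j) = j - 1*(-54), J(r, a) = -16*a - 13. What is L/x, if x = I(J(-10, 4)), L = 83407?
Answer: -83407/23 ≈ -3626.4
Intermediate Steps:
J(r, a) = -13 - 16*a
I(j) = 54 + j (I(j) = j + 54 = 54 + j)
x = -23 (x = 54 + (-13 - 16*4) = 54 + (-13 - 64) = 54 - 77 = -23)
L/x = 83407/(-23) = 83407*(-1/23) = -83407/23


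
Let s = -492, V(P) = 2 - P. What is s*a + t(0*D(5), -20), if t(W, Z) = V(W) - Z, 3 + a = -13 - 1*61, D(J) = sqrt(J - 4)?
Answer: 37906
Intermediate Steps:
D(J) = sqrt(-4 + J)
a = -77 (a = -3 + (-13 - 1*61) = -3 + (-13 - 61) = -3 - 74 = -77)
t(W, Z) = 2 - W - Z (t(W, Z) = (2 - W) - Z = 2 - W - Z)
s*a + t(0*D(5), -20) = -492*(-77) + (2 - 0*sqrt(-4 + 5) - 1*(-20)) = 37884 + (2 - 0*sqrt(1) + 20) = 37884 + (2 - 0 + 20) = 37884 + (2 - 1*0 + 20) = 37884 + (2 + 0 + 20) = 37884 + 22 = 37906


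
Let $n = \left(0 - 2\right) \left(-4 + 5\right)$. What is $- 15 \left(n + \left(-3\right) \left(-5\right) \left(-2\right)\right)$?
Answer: $480$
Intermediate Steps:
$n = -2$ ($n = \left(-2\right) 1 = -2$)
$- 15 \left(n + \left(-3\right) \left(-5\right) \left(-2\right)\right) = - 15 \left(-2 + \left(-3\right) \left(-5\right) \left(-2\right)\right) = - 15 \left(-2 + 15 \left(-2\right)\right) = - 15 \left(-2 - 30\right) = \left(-15\right) \left(-32\right) = 480$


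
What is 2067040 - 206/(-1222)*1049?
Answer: 1263069487/611 ≈ 2.0672e+6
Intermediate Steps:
2067040 - 206/(-1222)*1049 = 2067040 - 206*(-1/1222)*1049 = 2067040 + (103/611)*1049 = 2067040 + 108047/611 = 1263069487/611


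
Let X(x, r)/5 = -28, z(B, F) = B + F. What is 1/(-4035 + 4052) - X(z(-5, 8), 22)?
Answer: 2381/17 ≈ 140.06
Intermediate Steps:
X(x, r) = -140 (X(x, r) = 5*(-28) = -140)
1/(-4035 + 4052) - X(z(-5, 8), 22) = 1/(-4035 + 4052) - 1*(-140) = 1/17 + 140 = 2381/17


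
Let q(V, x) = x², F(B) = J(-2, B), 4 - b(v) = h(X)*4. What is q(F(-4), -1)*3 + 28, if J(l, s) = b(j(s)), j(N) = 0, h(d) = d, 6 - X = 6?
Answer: 31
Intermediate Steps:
X = 0 (X = 6 - 1*6 = 6 - 6 = 0)
b(v) = 4 (b(v) = 4 - 0*4 = 4 - 1*0 = 4 + 0 = 4)
J(l, s) = 4
F(B) = 4
q(F(-4), -1)*3 + 28 = (-1)²*3 + 28 = 1*3 + 28 = 3 + 28 = 31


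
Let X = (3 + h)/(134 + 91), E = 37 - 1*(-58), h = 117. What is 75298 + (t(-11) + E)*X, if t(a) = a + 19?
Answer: 1130294/15 ≈ 75353.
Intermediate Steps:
E = 95 (E = 37 + 58 = 95)
t(a) = 19 + a
X = 8/15 (X = (3 + 117)/(134 + 91) = 120/225 = 120*(1/225) = 8/15 ≈ 0.53333)
75298 + (t(-11) + E)*X = 75298 + ((19 - 11) + 95)*(8/15) = 75298 + (8 + 95)*(8/15) = 75298 + 103*(8/15) = 75298 + 824/15 = 1130294/15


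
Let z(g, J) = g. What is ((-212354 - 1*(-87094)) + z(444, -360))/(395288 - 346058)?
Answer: -62408/24615 ≈ -2.5354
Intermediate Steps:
((-212354 - 1*(-87094)) + z(444, -360))/(395288 - 346058) = ((-212354 - 1*(-87094)) + 444)/(395288 - 346058) = ((-212354 + 87094) + 444)/49230 = (-125260 + 444)*(1/49230) = -124816*1/49230 = -62408/24615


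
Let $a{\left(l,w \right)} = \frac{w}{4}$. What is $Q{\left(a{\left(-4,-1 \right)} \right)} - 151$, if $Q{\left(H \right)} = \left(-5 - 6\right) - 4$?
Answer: $-166$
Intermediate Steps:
$a{\left(l,w \right)} = \frac{w}{4}$ ($a{\left(l,w \right)} = w \frac{1}{4} = \frac{w}{4}$)
$Q{\left(H \right)} = -15$ ($Q{\left(H \right)} = -11 - 4 = -15$)
$Q{\left(a{\left(-4,-1 \right)} \right)} - 151 = -15 - 151 = -166$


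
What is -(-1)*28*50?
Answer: 1400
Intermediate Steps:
-(-1)*28*50 = -1*(-28)*50 = 28*50 = 1400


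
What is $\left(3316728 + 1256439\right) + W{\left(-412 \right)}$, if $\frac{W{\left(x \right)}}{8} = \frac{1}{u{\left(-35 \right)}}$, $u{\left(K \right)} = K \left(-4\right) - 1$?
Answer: $\frac{635670221}{139} \approx 4.5732 \cdot 10^{6}$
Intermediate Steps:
$u{\left(K \right)} = -1 - 4 K$ ($u{\left(K \right)} = - 4 K - 1 = -1 - 4 K$)
$W{\left(x \right)} = \frac{8}{139}$ ($W{\left(x \right)} = \frac{8}{-1 - -140} = \frac{8}{-1 + 140} = \frac{8}{139}$)
$\left(3316728 + 1256439\right) + W{\left(-412 \right)} = \left(3316728 + 1256439\right) + \frac{8}{139} = 4573167 + \frac{8}{139} = \frac{635670221}{139}$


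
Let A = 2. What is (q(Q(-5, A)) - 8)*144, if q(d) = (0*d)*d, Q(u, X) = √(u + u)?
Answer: -1152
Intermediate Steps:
Q(u, X) = √2*√u (Q(u, X) = √(2*u) = √2*√u)
q(d) = 0 (q(d) = 0*d = 0)
(q(Q(-5, A)) - 8)*144 = (0 - 8)*144 = -8*144 = -1152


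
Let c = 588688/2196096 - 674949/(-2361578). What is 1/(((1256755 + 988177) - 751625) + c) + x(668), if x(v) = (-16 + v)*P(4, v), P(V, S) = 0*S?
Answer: 162070374984/242020915221401737 ≈ 6.6965e-7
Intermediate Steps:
c = 89765169649/162070374984 (c = 588688*(1/2196096) - 674949*(-1/2361578) = 36793/137256 + 674949/2361578 = 89765169649/162070374984 ≈ 0.55387)
P(V, S) = 0
x(v) = 0 (x(v) = (-16 + v)*0 = 0)
1/(((1256755 + 988177) - 751625) + c) + x(668) = 1/(((1256755 + 988177) - 751625) + 89765169649/162070374984) + 0 = 1/((2244932 - 751625) + 89765169649/162070374984) + 0 = 1/(1493307 + 89765169649/162070374984) + 0 = 1/(242020915221401737/162070374984) + 0 = 162070374984/242020915221401737 + 0 = 162070374984/242020915221401737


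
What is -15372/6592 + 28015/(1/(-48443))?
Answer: -2236551306803/1648 ≈ -1.3571e+9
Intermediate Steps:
-15372/6592 + 28015/(1/(-48443)) = -15372*1/6592 + 28015/(-1/48443) = -3843/1648 + 28015*(-48443) = -3843/1648 - 1357130645 = -2236551306803/1648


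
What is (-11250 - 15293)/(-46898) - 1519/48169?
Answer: 1207311705/2259029762 ≈ 0.53444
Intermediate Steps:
(-11250 - 15293)/(-46898) - 1519/48169 = -26543*(-1/46898) - 1519*1/48169 = 26543/46898 - 1519/48169 = 1207311705/2259029762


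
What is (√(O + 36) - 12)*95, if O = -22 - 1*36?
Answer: -1140 + 95*I*√22 ≈ -1140.0 + 445.59*I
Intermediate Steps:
O = -58 (O = -22 - 36 = -58)
(√(O + 36) - 12)*95 = (√(-58 + 36) - 12)*95 = (√(-22) - 12)*95 = (I*√22 - 12)*95 = (-12 + I*√22)*95 = -1140 + 95*I*√22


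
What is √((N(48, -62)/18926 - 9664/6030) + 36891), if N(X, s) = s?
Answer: √3336501507779077970/9510315 ≈ 192.07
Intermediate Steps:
√((N(48, -62)/18926 - 9664/6030) + 36891) = √((-62/18926 - 9664/6030) + 36891) = √((-62*1/18926 - 9664*1/6030) + 36891) = √((-31/9463 - 4832/3015) + 36891) = √(-45818681/28530945 + 36891) = √(1052489273314/28530945) = √3336501507779077970/9510315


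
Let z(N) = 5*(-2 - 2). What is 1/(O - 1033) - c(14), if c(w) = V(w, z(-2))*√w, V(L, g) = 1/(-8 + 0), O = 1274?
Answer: 1/241 + √14/8 ≈ 0.47186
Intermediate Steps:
z(N) = -20 (z(N) = 5*(-4) = -20)
V(L, g) = -⅛ (V(L, g) = 1/(-8) = -⅛)
c(w) = -√w/8
1/(O - 1033) - c(14) = 1/(1274 - 1033) - (-1)*√14/8 = 1/241 + √14/8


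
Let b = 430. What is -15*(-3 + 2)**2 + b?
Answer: 415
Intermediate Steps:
-15*(-3 + 2)**2 + b = -15*(-3 + 2)**2 + 430 = -15*(-1)**2 + 430 = -15*1 + 430 = -15 + 430 = 415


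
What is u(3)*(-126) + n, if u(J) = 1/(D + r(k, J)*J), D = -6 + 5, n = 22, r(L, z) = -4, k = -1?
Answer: 412/13 ≈ 31.692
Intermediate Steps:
D = -1
u(J) = 1/(-1 - 4*J)
u(3)*(-126) + n = -126/(-1 - 4*3) + 22 = -126/(-1 - 12) + 22 = -126/(-13) + 22 = -1/13*(-126) + 22 = 126/13 + 22 = 412/13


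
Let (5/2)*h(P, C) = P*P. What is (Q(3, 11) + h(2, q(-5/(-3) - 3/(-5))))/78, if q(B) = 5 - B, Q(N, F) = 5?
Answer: 11/130 ≈ 0.084615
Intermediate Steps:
h(P, C) = 2*P²/5 (h(P, C) = 2*(P*P)/5 = 2*P²/5)
(Q(3, 11) + h(2, q(-5/(-3) - 3/(-5))))/78 = (5 + (⅖)*2²)/78 = (5 + (⅖)*4)*(1/78) = (5 + 8/5)*(1/78) = (33/5)*(1/78) = 11/130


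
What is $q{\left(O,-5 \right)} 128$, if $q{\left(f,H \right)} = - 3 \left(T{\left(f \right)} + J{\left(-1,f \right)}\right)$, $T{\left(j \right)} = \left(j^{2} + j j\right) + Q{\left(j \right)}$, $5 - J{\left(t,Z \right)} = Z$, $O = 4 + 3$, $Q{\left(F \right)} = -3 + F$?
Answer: $-38400$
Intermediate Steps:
$O = 7$
$J{\left(t,Z \right)} = 5 - Z$
$T{\left(j \right)} = -3 + j + 2 j^{2}$ ($T{\left(j \right)} = \left(j^{2} + j j\right) + \left(-3 + j\right) = \left(j^{2} + j^{2}\right) + \left(-3 + j\right) = 2 j^{2} + \left(-3 + j\right) = -3 + j + 2 j^{2}$)
$q{\left(f,H \right)} = -6 - 6 f^{2}$ ($q{\left(f,H \right)} = - 3 \left(\left(-3 + f + 2 f^{2}\right) - \left(-5 + f\right)\right) = - 3 \left(2 + 2 f^{2}\right) = -6 - 6 f^{2}$)
$q{\left(O,-5 \right)} 128 = \left(-6 - 6 \cdot 7^{2}\right) 128 = \left(-6 - 294\right) 128 = \left(-300\right) 128 = -38400$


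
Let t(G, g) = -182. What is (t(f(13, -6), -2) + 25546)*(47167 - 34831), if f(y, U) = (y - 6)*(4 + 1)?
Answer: 312890304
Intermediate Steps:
f(y, U) = -30 + 5*y (f(y, U) = (-6 + y)*5 = -30 + 5*y)
(t(f(13, -6), -2) + 25546)*(47167 - 34831) = (-182 + 25546)*(47167 - 34831) = 25364*12336 = 312890304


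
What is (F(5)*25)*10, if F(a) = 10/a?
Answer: 500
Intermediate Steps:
(F(5)*25)*10 = ((10/5)*25)*10 = ((10*(1/5))*25)*10 = (2*25)*10 = 50*10 = 500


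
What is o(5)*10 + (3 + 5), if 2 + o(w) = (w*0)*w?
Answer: -12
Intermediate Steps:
o(w) = -2 (o(w) = -2 + (w*0)*w = -2 + 0*w = -2 + 0 = -2)
o(5)*10 + (3 + 5) = -2*10 + (3 + 5) = -20 + 8 = -12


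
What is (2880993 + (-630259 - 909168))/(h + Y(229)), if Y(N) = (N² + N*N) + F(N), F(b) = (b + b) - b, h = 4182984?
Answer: 1341566/4288095 ≈ 0.31286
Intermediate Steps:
F(b) = b (F(b) = 2*b - b = b)
Y(N) = N + 2*N² (Y(N) = (N² + N*N) + N = (N² + N²) + N = 2*N² + N = N + 2*N²)
(2880993 + (-630259 - 909168))/(h + Y(229)) = (2880993 + (-630259 - 909168))/(4182984 + 229*(1 + 2*229)) = (2880993 - 1539427)/(4182984 + 229*(1 + 458)) = 1341566/(4182984 + 229*459) = 1341566/(4182984 + 105111) = 1341566/4288095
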